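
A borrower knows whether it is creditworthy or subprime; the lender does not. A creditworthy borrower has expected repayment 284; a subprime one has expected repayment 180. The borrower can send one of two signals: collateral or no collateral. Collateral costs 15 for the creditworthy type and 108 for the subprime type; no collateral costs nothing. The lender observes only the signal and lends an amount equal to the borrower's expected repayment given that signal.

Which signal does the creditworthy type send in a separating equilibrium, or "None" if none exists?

Try creditworthy → collateral, subprime → no collateral:
  If types separate, collateral earns payment 284 and no collateral earns 180.
  Creditworthy: collateral gives 284 − 15 = 269; no collateral gives 180 − 0 = 180. No deviation. ✓
  Subprime: no collateral gives 180 − 0 = 180; collateral gives 284 − 108 = 176. No deviation. ✓
Both hold — the creditworthy type sends collateral.

collateral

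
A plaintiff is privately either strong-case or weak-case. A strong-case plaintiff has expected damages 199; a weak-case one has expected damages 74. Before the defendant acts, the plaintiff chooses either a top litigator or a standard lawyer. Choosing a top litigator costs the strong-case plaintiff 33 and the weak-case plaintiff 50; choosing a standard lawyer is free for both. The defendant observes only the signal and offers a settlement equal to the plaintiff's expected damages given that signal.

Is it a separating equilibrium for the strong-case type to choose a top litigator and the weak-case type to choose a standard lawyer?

Under separation the defendant infers type exactly: top litigator → strong-case (pays 199), standard lawyer → weak-case (pays 74).
Strong-case: top litigator gives 199 − 33 = 166; standard lawyer gives 74 − 0 = 74. No deviation. ✓
Weak-case: standard lawyer gives 74 − 0 = 74; top litigator gives 199 − 50 = 149. Would deviate. ✗

No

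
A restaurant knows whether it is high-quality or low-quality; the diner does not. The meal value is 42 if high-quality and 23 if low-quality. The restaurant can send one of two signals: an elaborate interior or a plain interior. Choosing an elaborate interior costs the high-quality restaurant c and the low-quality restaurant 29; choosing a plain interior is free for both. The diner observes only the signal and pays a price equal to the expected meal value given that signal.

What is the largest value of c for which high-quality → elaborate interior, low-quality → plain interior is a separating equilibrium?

Under separation: elaborate interior → high-quality (pays 42); plain interior → low-quality (pays 23).
Low-quality: 23 − 0 = 23 ≥ 42 − 29 = 13. Holds regardless of c. ✓
High-quality: 42 − c ≥ 23 − 0, so c ≤ 42 − 23 = 19.

19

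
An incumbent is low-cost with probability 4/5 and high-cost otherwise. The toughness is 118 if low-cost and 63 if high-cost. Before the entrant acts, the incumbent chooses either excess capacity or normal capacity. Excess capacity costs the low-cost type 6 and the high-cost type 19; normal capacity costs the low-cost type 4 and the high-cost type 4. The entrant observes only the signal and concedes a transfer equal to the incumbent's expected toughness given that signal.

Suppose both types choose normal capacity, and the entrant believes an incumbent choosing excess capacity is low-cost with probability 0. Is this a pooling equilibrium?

Yes

At the pooled signal (normal capacity) the entrant holds the prior 4/5 and pays 4/5·118 + 1/5·63 = 107. Off-path (excess capacity) belief 0 gives 0·118 + 1·63 = 63.
Low-cost: normal capacity gives 107 − 4 = 103; excess capacity gives 63 − 6 = 57. Stays. ✓
High-cost: normal capacity gives 107 − 4 = 103; excess capacity gives 63 − 19 = 44. Stays. ✓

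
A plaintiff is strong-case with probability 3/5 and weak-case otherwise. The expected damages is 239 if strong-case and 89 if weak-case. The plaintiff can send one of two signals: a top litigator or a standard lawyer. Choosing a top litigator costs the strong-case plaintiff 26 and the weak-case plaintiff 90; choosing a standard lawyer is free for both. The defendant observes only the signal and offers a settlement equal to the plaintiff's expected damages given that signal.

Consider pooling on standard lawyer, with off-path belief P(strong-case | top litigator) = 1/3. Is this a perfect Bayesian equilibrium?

Yes

On the equilibrium path (standard lawyer) the defendant holds the prior 3/5 and pays 3/5·239 + 2/5·89 = 179. Off-path (top litigator) belief 1/3 gives 1/3·239 + 2/3·89 = 139.
Strong-case: standard lawyer gives 179 − 0 = 179; top litigator gives 139 − 26 = 113. Stays. ✓
Weak-case: standard lawyer gives 179 − 0 = 179; top litigator gives 139 − 90 = 49. Stays. ✓
Beliefs are Bayes-consistent on-path and both types best-respond.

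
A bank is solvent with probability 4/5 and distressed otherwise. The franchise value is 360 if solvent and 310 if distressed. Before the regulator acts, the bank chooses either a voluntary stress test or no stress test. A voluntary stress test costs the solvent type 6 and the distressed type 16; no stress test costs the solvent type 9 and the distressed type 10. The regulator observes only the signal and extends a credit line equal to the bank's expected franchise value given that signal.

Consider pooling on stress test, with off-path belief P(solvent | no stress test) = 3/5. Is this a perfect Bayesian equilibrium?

Yes

On the equilibrium path (stress test) the regulator holds the prior 4/5 and pays 4/5·360 + 1/5·310 = 350. Off-path (no stress test) belief 3/5 gives 3/5·360 + 2/5·310 = 340.
Solvent: stress test gives 350 − 6 = 344; no stress test gives 340 − 9 = 331. Stays. ✓
Distressed: stress test gives 350 − 16 = 334; no stress test gives 340 − 10 = 330. Stays. ✓
Beliefs are Bayes-consistent on-path and both types best-respond.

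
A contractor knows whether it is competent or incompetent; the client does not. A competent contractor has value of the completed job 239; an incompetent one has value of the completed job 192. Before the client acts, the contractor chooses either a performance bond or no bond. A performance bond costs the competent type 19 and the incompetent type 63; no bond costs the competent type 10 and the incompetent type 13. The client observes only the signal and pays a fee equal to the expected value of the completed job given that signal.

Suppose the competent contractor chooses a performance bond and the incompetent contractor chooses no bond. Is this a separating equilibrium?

If types separate, bond earns payment 239 and no bond earns 192.
Competent: bond gives 239 − 19 = 220; no bond gives 192 − 10 = 182. No deviation. ✓
Incompetent: no bond gives 192 − 13 = 179; bond gives 239 − 63 = 176. No deviation. ✓
Neither type gains from mimicking the other.

Yes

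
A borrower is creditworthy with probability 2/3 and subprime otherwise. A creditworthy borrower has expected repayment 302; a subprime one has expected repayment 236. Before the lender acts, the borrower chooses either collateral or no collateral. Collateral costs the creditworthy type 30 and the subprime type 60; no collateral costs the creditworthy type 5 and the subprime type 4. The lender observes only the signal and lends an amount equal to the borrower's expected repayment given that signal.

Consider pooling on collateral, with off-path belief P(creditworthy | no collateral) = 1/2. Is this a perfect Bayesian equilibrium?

At the pooled signal (collateral) the lender holds the prior 2/3 and pays 2/3·302 + 1/3·236 = 280. Off-path (no collateral) belief 1/2 gives 1/2·302 + 1/2·236 = 269.
Creditworthy: collateral gives 280 − 30 = 250; no collateral gives 269 − 5 = 264. Deviates. ✗
Subprime: collateral gives 280 − 60 = 220; no collateral gives 269 − 4 = 265. Deviates. ✗

No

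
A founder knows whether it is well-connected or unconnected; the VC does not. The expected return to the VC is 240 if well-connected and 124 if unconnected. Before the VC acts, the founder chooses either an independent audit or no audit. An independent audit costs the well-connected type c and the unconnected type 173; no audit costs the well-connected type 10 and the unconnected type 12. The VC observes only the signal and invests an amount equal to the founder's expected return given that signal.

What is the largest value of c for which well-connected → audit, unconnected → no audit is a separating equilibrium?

Under separation: audit → well-connected (pays 240); no audit → unconnected (pays 124).
Unconnected: 124 − 12 = 112 ≥ 240 − 173 = 67. Holds regardless of c. ✓
Well-connected: 240 − c ≥ 124 − 10, so c ≤ 240 − 114 = 126.

126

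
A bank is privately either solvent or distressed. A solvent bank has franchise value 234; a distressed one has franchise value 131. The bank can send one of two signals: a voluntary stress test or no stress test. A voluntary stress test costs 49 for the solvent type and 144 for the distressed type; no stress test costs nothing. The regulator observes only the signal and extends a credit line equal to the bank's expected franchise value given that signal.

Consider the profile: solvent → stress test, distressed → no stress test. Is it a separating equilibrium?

Yes

Under separation the regulator infers type exactly: stress test → solvent (pays 234), no stress test → distressed (pays 131).
Solvent: stress test gives 234 − 49 = 185; no stress test gives 131 − 0 = 131. No deviation. ✓
Distressed: no stress test gives 131 − 0 = 131; stress test gives 234 − 144 = 90. No deviation. ✓
Both incentive constraints hold.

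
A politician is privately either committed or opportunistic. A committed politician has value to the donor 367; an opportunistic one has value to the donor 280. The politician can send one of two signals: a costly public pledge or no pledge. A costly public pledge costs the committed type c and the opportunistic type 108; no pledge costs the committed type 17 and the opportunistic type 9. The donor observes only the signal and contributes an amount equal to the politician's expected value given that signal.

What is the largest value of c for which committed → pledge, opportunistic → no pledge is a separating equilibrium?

104

Under separation: pledge → committed (pays 367); no pledge → opportunistic (pays 280).
Opportunistic: 280 − 9 = 271 ≥ 367 − 108 = 259. Holds regardless of c. ✓
Committed: 367 − c ≥ 280 − 17, so c ≤ 367 − 263 = 104.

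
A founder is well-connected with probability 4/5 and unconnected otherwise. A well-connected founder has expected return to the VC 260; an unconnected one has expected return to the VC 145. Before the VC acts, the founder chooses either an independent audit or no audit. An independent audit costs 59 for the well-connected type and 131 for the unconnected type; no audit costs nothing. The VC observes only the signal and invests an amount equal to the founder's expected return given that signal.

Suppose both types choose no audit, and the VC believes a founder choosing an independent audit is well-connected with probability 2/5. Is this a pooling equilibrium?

Yes

On the equilibrium path (no audit) the VC holds the prior 4/5 and pays 4/5·260 + 1/5·145 = 237. Off-path (audit) belief 2/5 gives 2/5·260 + 3/5·145 = 191.
Well-connected: no audit gives 237 − 0 = 237; audit gives 191 − 59 = 132. Stays. ✓
Unconnected: no audit gives 237 − 0 = 237; audit gives 191 − 131 = 60. Stays. ✓
Beliefs are Bayes-consistent on-path and both types best-respond.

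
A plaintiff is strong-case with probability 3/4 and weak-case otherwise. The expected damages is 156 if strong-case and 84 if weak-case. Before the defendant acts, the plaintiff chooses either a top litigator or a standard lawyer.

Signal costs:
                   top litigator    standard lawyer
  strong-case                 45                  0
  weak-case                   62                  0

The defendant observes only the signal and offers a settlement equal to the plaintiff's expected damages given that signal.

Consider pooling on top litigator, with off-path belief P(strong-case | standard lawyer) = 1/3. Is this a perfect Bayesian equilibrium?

No

At the pooled signal (top litigator) the defendant holds the prior 3/4 and pays 3/4·156 + 1/4·84 = 138. Off-path (standard lawyer) belief 1/3 gives 1/3·156 + 2/3·84 = 108.
Strong-case: top litigator gives 138 − 45 = 93; standard lawyer gives 108 − 0 = 108. Deviates. ✗
Weak-case: top litigator gives 138 − 62 = 76; standard lawyer gives 108 − 0 = 108. Deviates. ✗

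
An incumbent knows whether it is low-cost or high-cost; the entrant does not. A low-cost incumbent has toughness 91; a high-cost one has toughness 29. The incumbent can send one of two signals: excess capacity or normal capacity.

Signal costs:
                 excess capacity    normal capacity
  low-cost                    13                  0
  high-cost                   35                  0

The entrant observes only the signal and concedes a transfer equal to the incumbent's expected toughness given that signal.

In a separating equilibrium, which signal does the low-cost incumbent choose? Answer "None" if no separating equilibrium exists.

None

Try low-cost → excess capacity, high-cost → normal capacity:
  If types separate, excess capacity earns payment 91 and normal capacity earns 29.
  Low-cost: excess capacity gives 91 − 13 = 78; normal capacity gives 29 − 0 = 29. No deviation. ✓
  High-cost: normal capacity gives 29 − 0 = 29; excess capacity gives 91 − 35 = 56. Would deviate. ✗
Try low-cost → normal capacity, high-cost → excess capacity:
  If types separate, normal capacity earns payment 91 and excess capacity earns 29.
  Low-cost: normal capacity gives 91 − 0 = 91; excess capacity gives 29 − 13 = 16. No deviation. ✓
  High-cost: excess capacity gives 29 − 35 = -6; normal capacity gives 91 − 0 = 91. Would deviate. ✗
Neither assignment is incentive-compatible.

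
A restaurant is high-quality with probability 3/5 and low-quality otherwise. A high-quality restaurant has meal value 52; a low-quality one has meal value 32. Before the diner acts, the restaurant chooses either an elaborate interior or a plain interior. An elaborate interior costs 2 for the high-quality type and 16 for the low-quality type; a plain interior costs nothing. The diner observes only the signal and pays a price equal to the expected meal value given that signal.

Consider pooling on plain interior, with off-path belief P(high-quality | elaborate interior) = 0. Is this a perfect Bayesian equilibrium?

On the equilibrium path (plain interior) the diner holds the prior 3/5 and pays 3/5·52 + 2/5·32 = 44. Off-path (elaborate interior) belief 0 gives 0·52 + 1·32 = 32.
High-quality: plain interior gives 44 − 0 = 44; elaborate interior gives 32 − 2 = 30. Stays. ✓
Low-quality: plain interior gives 44 − 0 = 44; elaborate interior gives 32 − 16 = 16. Stays. ✓
Beliefs are Bayes-consistent on-path and both types best-respond.

Yes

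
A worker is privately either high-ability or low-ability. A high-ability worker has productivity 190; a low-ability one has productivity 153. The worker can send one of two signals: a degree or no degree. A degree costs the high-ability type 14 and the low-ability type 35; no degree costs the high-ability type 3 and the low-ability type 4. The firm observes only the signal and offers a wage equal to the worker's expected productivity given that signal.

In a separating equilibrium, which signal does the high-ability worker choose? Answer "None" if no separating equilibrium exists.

Try high-ability → degree, low-ability → no degree:
  If types separate, degree earns payment 190 and no degree earns 153.
  High-ability: degree gives 190 − 14 = 176; no degree gives 153 − 3 = 150. No deviation. ✓
  Low-ability: no degree gives 153 − 4 = 149; degree gives 190 − 35 = 155. Would deviate. ✗
Try high-ability → no degree, low-ability → degree:
  If types separate, no degree earns payment 190 and degree earns 153.
  High-ability: no degree gives 190 − 3 = 187; degree gives 153 − 14 = 139. No deviation. ✓
  Low-ability: degree gives 153 − 35 = 118; no degree gives 190 − 4 = 186. Would deviate. ✗
Neither assignment is incentive-compatible.

None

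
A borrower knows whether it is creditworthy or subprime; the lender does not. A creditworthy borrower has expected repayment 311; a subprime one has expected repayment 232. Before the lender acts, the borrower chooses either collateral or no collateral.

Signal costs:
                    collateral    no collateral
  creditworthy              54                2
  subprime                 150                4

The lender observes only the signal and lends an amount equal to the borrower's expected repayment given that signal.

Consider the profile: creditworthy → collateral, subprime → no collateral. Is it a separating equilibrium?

Under separation the lender infers type exactly: collateral → creditworthy (pays 311), no collateral → subprime (pays 232).
Creditworthy: collateral gives 311 − 54 = 257; no collateral gives 232 − 2 = 230. No deviation. ✓
Subprime: no collateral gives 232 − 4 = 228; collateral gives 311 − 150 = 161. No deviation. ✓
Neither type gains from mimicking the other.

Yes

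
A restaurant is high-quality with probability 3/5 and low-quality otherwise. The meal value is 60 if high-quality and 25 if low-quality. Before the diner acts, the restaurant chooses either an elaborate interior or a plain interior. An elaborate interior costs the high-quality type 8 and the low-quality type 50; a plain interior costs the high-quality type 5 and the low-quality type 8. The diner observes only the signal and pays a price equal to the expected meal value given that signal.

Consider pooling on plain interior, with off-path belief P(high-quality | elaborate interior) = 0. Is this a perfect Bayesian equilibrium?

Yes

On the equilibrium path (plain interior) the diner holds the prior 3/5 and pays 3/5·60 + 2/5·25 = 46. Off-path (elaborate interior) belief 0 gives 0·60 + 1·25 = 25.
High-quality: plain interior gives 46 − 5 = 41; elaborate interior gives 25 − 8 = 17. Stays. ✓
Low-quality: plain interior gives 46 − 8 = 38; elaborate interior gives 25 − 50 = -25. Stays. ✓
Beliefs are Bayes-consistent on-path and both types best-respond.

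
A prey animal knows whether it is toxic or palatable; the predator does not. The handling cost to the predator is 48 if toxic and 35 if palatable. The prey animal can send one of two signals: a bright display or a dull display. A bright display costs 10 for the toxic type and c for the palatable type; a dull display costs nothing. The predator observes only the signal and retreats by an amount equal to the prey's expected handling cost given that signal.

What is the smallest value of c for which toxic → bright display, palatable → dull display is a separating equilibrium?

Under separation: bright display → toxic (pays 48); dull display → palatable (pays 35).
Toxic: 48 − 10 = 38 ≥ 35 − 0 = 35. Holds regardless of c. ✓
Palatable: 35 − 0 ≥ 48 − c, so c ≥ 48 − 35 = 13.

13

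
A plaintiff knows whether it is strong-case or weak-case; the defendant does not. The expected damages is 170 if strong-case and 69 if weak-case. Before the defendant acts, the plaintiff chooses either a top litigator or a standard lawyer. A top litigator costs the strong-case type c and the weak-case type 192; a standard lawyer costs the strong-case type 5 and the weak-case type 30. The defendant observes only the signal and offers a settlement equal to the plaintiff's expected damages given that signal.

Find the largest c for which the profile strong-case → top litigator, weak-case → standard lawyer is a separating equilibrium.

106

Under separation: top litigator → strong-case (pays 170); standard lawyer → weak-case (pays 69).
Weak-case: 69 − 30 = 39 ≥ 170 − 192 = -22. Holds regardless of c. ✓
Strong-case: 170 − c ≥ 69 − 5, so c ≤ 170 − 64 = 106.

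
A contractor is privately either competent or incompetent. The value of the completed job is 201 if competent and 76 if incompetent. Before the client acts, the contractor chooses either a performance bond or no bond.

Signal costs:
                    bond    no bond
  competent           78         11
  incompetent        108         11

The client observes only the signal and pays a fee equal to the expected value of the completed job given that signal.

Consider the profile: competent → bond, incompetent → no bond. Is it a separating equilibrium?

If types separate, bond earns payment 201 and no bond earns 76.
Competent: bond gives 201 − 78 = 123; no bond gives 76 − 11 = 65. No deviation. ✓
Incompetent: no bond gives 76 − 11 = 65; bond gives 201 − 108 = 93. Would deviate. ✗

No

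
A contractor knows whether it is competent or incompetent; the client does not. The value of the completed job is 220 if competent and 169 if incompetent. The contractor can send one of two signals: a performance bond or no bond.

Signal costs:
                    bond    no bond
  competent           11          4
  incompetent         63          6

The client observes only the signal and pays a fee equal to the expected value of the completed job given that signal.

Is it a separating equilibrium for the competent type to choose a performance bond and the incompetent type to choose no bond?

Yes

If types separate, bond earns payment 220 and no bond earns 169.
Competent: bond gives 220 − 11 = 209; no bond gives 169 − 4 = 165. No deviation. ✓
Incompetent: no bond gives 169 − 6 = 163; bond gives 220 − 63 = 157. No deviation. ✓
Neither type gains from mimicking the other.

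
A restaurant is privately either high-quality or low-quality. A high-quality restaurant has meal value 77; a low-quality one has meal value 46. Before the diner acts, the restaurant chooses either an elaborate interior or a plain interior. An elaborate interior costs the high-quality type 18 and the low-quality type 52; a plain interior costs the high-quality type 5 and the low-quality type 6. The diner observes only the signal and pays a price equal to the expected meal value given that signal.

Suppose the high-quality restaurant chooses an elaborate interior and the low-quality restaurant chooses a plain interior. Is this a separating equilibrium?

Under separation the diner infers type exactly: elaborate interior → high-quality (pays 77), plain interior → low-quality (pays 46).
High-quality: elaborate interior gives 77 − 18 = 59; plain interior gives 46 − 5 = 41. No deviation. ✓
Low-quality: plain interior gives 46 − 6 = 40; elaborate interior gives 77 − 52 = 25. No deviation. ✓
Neither type gains from mimicking the other.

Yes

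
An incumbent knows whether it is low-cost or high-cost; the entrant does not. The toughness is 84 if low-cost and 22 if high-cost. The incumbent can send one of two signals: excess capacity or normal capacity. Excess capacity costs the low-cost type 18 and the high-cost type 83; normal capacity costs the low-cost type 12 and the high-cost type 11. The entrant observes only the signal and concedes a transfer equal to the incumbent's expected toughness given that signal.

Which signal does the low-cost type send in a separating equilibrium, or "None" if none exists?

Try low-cost → excess capacity, high-cost → normal capacity:
  Under separation the entrant infers type exactly: excess capacity → low-cost (pays 84), normal capacity → high-cost (pays 22).
  Low-cost: excess capacity gives 84 − 18 = 66; normal capacity gives 22 − 12 = 10. No deviation. ✓
  High-cost: normal capacity gives 22 − 11 = 11; excess capacity gives 84 − 83 = 1. No deviation. ✓
Both hold — the low-cost type sends excess capacity.

excess capacity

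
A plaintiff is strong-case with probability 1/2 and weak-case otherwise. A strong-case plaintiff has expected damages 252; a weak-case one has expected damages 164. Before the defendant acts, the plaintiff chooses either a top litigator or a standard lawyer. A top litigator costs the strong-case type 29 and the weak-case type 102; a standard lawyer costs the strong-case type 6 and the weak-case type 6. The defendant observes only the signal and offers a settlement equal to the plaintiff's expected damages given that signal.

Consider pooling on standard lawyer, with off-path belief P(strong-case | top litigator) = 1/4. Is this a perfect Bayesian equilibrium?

Yes

At the pooled signal (standard lawyer) the defendant holds the prior 1/2 and pays 1/2·252 + 1/2·164 = 208. Off-path (top litigator) belief 1/4 gives 1/4·252 + 3/4·164 = 186.
Strong-case: standard lawyer gives 208 − 6 = 202; top litigator gives 186 − 29 = 157. Stays. ✓
Weak-case: standard lawyer gives 208 − 6 = 202; top litigator gives 186 − 102 = 84. Stays. ✓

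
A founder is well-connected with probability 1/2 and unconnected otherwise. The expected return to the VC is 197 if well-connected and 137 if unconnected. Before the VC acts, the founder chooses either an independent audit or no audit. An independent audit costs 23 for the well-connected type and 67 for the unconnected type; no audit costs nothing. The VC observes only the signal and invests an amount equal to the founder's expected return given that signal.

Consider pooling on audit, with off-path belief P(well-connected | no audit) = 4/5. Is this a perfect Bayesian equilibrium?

At the pooled signal (audit) the VC holds the prior 1/2 and pays 1/2·197 + 1/2·137 = 167. Off-path (no audit) belief 4/5 gives 4/5·197 + 1/5·137 = 185.
Well-connected: audit gives 167 − 23 = 144; no audit gives 185 − 0 = 185. Deviates. ✗
Unconnected: audit gives 167 − 67 = 100; no audit gives 185 − 0 = 185. Deviates. ✗

No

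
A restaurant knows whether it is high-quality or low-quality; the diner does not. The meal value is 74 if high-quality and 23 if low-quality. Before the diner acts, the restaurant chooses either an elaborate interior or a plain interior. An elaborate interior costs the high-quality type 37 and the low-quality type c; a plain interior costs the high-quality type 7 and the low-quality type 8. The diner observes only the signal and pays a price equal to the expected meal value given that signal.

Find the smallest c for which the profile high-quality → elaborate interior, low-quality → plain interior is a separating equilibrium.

Under separation: elaborate interior → high-quality (pays 74); plain interior → low-quality (pays 23).
High-quality: 74 − 37 = 37 ≥ 23 − 7 = 16. Holds regardless of c. ✓
Low-quality: 23 − 8 ≥ 74 − c, so c ≥ 74 − 15 = 59.

59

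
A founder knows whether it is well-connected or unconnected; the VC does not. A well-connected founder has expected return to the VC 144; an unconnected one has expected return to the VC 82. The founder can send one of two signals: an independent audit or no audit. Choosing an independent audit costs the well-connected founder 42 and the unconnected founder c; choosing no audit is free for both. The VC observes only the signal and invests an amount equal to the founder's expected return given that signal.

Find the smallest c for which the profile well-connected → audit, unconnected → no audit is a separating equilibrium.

Under separation: audit → well-connected (pays 144); no audit → unconnected (pays 82).
Well-connected: 144 − 42 = 102 ≥ 82 − 0 = 82. Holds regardless of c. ✓
Unconnected: 82 − 0 ≥ 144 − c, so c ≥ 144 − 82 = 62.

62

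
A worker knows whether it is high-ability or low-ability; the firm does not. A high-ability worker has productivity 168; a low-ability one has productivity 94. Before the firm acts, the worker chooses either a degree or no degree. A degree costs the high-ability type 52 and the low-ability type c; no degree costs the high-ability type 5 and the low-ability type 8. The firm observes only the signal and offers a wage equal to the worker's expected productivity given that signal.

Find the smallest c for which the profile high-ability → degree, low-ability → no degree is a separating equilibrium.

82

Under separation: degree → high-ability (pays 168); no degree → low-ability (pays 94).
High-ability: 168 − 52 = 116 ≥ 94 − 5 = 89. Holds regardless of c. ✓
Low-ability: 94 − 8 ≥ 168 − c, so c ≥ 168 − 86 = 82.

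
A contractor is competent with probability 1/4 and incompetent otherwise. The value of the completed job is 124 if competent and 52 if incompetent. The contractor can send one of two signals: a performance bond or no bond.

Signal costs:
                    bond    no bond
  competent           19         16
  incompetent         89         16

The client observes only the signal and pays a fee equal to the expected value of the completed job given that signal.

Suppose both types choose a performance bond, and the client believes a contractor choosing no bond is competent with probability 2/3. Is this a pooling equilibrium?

At the pooled signal (bond) the client holds the prior 1/4 and pays 1/4·124 + 3/4·52 = 70. Off-path (no bond) belief 2/3 gives 2/3·124 + 1/3·52 = 100.
Competent: bond gives 70 − 19 = 51; no bond gives 100 − 16 = 84. Deviates. ✗
Incompetent: bond gives 70 − 89 = -19; no bond gives 100 − 16 = 84. Deviates. ✗

No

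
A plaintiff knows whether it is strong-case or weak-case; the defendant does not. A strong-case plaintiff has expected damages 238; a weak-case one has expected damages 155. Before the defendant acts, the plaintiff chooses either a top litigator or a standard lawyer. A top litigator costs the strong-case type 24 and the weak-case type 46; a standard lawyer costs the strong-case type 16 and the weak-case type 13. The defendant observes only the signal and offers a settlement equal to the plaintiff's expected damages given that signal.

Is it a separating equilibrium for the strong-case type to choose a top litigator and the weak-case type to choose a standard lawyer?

No

If types separate, top litigator earns payment 238 and standard lawyer earns 155.
Strong-case: top litigator gives 238 − 24 = 214; standard lawyer gives 155 − 16 = 139. No deviation. ✓
Weak-case: standard lawyer gives 155 − 13 = 142; top litigator gives 238 − 46 = 192. Would deviate. ✗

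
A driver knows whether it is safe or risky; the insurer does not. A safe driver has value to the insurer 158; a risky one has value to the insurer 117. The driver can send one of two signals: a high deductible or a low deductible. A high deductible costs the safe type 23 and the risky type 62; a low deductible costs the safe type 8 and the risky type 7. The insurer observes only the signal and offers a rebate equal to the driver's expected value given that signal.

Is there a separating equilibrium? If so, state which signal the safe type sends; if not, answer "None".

Try safe → high deductible, risky → low deductible:
  If types separate, high deductible earns payment 158 and low deductible earns 117.
  Safe: high deductible gives 158 − 23 = 135; low deductible gives 117 − 8 = 109. No deviation. ✓
  Risky: low deductible gives 117 − 7 = 110; high deductible gives 158 − 62 = 96. No deviation. ✓
Both hold — the safe type sends high deductible.

high deductible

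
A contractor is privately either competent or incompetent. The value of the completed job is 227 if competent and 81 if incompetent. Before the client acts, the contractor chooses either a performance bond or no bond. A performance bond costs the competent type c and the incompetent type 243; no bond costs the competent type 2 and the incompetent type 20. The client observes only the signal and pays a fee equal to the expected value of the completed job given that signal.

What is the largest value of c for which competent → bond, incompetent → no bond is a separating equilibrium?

Under separation: bond → competent (pays 227); no bond → incompetent (pays 81).
Incompetent: 81 − 20 = 61 ≥ 227 − 243 = -16. Holds regardless of c. ✓
Competent: 227 − c ≥ 81 − 2, so c ≤ 227 − 79 = 148.

148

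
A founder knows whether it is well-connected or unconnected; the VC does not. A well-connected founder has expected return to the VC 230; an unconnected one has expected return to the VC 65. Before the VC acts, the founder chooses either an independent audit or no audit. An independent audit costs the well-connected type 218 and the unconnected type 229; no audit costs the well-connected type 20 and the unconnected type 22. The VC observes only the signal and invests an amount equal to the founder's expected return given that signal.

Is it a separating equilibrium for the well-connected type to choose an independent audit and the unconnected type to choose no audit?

Under separation the VC infers type exactly: audit → well-connected (pays 230), no audit → unconnected (pays 65).
Well-connected: audit gives 230 − 218 = 12; no audit gives 65 − 20 = 45. Would deviate. ✗
Unconnected: no audit gives 65 − 22 = 43; audit gives 230 − 229 = 1. No deviation. ✓

No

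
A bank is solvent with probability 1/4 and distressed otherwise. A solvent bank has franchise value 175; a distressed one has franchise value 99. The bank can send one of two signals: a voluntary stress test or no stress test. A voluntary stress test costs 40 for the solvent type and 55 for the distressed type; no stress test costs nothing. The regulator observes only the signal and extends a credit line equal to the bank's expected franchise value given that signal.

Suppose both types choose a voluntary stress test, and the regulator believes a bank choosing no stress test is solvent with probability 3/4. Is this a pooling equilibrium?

No

On the equilibrium path (stress test) the regulator holds the prior 1/4 and pays 1/4·175 + 3/4·99 = 118. Off-path (no stress test) belief 3/4 gives 3/4·175 + 1/4·99 = 156.
Solvent: stress test gives 118 − 40 = 78; no stress test gives 156 − 0 = 156. Deviates. ✗
Distressed: stress test gives 118 − 55 = 63; no stress test gives 156 − 0 = 156. Deviates. ✗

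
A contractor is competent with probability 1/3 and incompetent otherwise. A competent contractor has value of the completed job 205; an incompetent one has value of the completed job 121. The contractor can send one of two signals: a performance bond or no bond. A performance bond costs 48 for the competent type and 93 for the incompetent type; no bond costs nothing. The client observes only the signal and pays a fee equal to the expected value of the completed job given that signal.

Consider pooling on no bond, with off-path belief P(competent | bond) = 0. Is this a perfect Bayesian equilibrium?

At the pooled signal (no bond) the client holds the prior 1/3 and pays 1/3·205 + 2/3·121 = 149. Off-path (bond) belief 0 gives 0·205 + 1·121 = 121.
Competent: no bond gives 149 − 0 = 149; bond gives 121 − 48 = 73. Stays. ✓
Incompetent: no bond gives 149 − 0 = 149; bond gives 121 − 93 = 28. Stays. ✓

Yes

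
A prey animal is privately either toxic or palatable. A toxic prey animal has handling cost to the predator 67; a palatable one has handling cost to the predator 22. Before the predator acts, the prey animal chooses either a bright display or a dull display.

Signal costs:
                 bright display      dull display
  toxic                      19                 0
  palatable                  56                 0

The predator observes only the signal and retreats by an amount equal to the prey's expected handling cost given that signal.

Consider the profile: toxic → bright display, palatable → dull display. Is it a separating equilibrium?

If types separate, bright display earns payment 67 and dull display earns 22.
Toxic: bright display gives 67 − 19 = 48; dull display gives 22 − 0 = 22. No deviation. ✓
Palatable: dull display gives 22 − 0 = 22; bright display gives 67 − 56 = 11. No deviation. ✓
Both incentive constraints hold.

Yes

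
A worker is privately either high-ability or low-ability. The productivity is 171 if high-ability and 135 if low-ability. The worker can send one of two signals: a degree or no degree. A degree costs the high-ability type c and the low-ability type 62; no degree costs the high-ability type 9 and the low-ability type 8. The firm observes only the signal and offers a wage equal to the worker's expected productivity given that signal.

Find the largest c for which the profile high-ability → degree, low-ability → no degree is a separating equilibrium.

Under separation: degree → high-ability (pays 171); no degree → low-ability (pays 135).
Low-ability: 135 − 8 = 127 ≥ 171 − 62 = 109. Holds regardless of c. ✓
High-ability: 171 − c ≥ 135 − 9, so c ≤ 171 − 126 = 45.

45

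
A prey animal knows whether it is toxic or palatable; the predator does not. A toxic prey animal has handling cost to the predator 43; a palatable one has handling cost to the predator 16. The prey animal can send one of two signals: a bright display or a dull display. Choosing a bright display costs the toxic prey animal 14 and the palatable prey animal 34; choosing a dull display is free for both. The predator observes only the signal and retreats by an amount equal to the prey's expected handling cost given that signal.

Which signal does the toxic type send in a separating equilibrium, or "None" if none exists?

bright display

Try toxic → bright display, palatable → dull display:
  If types separate, bright display earns payment 43 and dull display earns 16.
  Toxic: bright display gives 43 − 14 = 29; dull display gives 16 − 0 = 16. No deviation. ✓
  Palatable: dull display gives 16 − 0 = 16; bright display gives 43 − 34 = 9. No deviation. ✓
Both hold — the toxic type sends bright display.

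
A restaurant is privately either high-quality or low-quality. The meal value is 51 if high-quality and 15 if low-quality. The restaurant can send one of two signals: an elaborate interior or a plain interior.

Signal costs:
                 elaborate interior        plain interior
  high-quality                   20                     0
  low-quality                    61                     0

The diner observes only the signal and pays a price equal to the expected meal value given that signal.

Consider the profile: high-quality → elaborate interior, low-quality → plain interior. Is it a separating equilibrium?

If types separate, elaborate interior earns payment 51 and plain interior earns 15.
High-quality: elaborate interior gives 51 − 20 = 31; plain interior gives 15 − 0 = 15. No deviation. ✓
Low-quality: plain interior gives 15 − 0 = 15; elaborate interior gives 51 − 61 = -10. No deviation. ✓
Neither type gains from mimicking the other.

Yes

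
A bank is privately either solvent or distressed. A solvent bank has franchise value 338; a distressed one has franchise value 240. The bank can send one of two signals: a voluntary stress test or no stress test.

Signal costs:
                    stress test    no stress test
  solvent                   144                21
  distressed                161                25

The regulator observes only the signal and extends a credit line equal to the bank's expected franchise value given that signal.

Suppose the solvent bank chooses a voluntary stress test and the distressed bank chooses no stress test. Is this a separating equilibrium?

Under separation the regulator infers type exactly: stress test → solvent (pays 338), no stress test → distressed (pays 240).
Solvent: stress test gives 338 − 144 = 194; no stress test gives 240 − 21 = 219. Would deviate. ✗
Distressed: no stress test gives 240 − 25 = 215; stress test gives 338 − 161 = 177. No deviation. ✓

No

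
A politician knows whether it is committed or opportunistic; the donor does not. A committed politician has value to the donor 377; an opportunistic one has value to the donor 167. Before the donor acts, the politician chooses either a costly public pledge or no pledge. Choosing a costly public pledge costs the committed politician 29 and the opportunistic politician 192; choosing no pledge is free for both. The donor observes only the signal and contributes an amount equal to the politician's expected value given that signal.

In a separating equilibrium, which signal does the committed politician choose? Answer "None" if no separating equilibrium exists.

None

Try committed → pledge, opportunistic → no pledge:
  If types separate, pledge earns payment 377 and no pledge earns 167.
  Committed: pledge gives 377 − 29 = 348; no pledge gives 167 − 0 = 167. No deviation. ✓
  Opportunistic: no pledge gives 167 − 0 = 167; pledge gives 377 − 192 = 185. Would deviate. ✗
Try committed → no pledge, opportunistic → pledge:
  If types separate, no pledge earns payment 377 and pledge earns 167.
  Committed: no pledge gives 377 − 0 = 377; pledge gives 167 − 29 = 138. No deviation. ✓
  Opportunistic: pledge gives 167 − 192 = -25; no pledge gives 377 − 0 = 377. Would deviate. ✗
Neither assignment is incentive-compatible.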